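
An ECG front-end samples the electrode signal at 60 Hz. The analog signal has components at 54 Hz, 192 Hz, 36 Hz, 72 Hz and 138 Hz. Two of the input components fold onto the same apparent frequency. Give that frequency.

12 Hz

fs/2 = 30 Hz.
54 Hz > fs/2 = 30 Hz, folds to fs − 54 Hz = 6 Hz.
192 Hz mod fs = 12 Hz.
12 Hz ≤ fs/2 = 30 Hz, appears at 12 Hz.
36 Hz > fs/2 = 30 Hz, folds to fs − 36 Hz = 24 Hz.
72 Hz mod fs = 12 Hz.
12 Hz ≤ fs/2 = 30 Hz, appears at 12 Hz.
138 Hz mod fs = 18 Hz.
18 Hz ≤ fs/2 = 30 Hz, appears at 18 Hz.
72 Hz and 192 Hz both map to 12 Hz.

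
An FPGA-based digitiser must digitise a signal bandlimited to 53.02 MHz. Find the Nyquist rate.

106.04 MHz

Nyquist rate = 2 × 53.02 MHz = 106.04 MHz.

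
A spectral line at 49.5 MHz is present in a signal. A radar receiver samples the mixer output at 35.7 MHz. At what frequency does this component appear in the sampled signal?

49.5 MHz mod fs = 13.8 MHz.
13.8 MHz ≤ fs/2 = 17.85 MHz, appears at 13.8 MHz.

13.8 MHz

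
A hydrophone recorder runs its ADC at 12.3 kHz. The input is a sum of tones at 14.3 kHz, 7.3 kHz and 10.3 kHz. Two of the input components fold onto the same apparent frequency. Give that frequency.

fs/2 = 6.15 kHz.
14.3 kHz mod fs = 2 kHz.
2 kHz ≤ fs/2 = 6.15 kHz, appears at 2 kHz.
7.3 kHz > fs/2 = 6.15 kHz, folds to fs − 7.3 kHz = 5 kHz.
10.3 kHz > fs/2 = 6.15 kHz, folds to fs − 10.3 kHz = 2 kHz.
10.3 kHz and 14.3 kHz both map to 2 kHz.

2 kHz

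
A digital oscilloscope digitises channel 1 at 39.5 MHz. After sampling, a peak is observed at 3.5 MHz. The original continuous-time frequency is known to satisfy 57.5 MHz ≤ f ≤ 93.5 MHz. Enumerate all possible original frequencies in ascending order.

75.5 MHz, 82.5 MHz

Frequencies that alias to 3.5 MHz are k·fs ± 3.5 MHz for integer k ≥ 0.
k=0: 3.5 MHz.
k=1: 36 MHz, 43 MHz.
k=2: 75.5 MHz, 82.5 MHz.
k=3: 115 MHz, 122 MHz.
Within [57.5 MHz, 93.5 MHz]: 75.5 MHz, 82.5 MHz.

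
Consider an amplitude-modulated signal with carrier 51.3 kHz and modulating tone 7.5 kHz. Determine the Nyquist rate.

AM sidebands sit at fc ± fm = 43.8 kHz and 58.8 kHz.
Highest-frequency component: 58.8 kHz.
Nyquist rate = 2 × 58.8 kHz = 117.6 kHz.

117.6 kHz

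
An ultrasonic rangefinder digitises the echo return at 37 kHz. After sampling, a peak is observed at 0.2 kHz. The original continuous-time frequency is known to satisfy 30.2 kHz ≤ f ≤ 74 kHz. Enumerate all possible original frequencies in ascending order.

36.8 kHz, 37.2 kHz, 73.8 kHz

Frequencies that alias to 0.2 kHz are k·fs ± 0.2 kHz for integer k ≥ 0.
k=0: 0.2 kHz.
k=1: 36.8 kHz, 37.2 kHz.
k=2: 73.8 kHz, 74.2 kHz.
k=3: 110.8 kHz, 111.2 kHz.
Within [30.2 kHz, 74 kHz]: 36.8 kHz, 37.2 kHz, 73.8 kHz.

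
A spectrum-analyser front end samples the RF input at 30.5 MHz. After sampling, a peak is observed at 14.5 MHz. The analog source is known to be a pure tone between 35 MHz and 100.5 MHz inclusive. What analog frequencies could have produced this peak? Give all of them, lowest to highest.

Frequencies that alias to 14.5 MHz are k·fs ± 14.5 MHz for integer k ≥ 0.
k=0: 14.5 MHz.
k=1: 16 MHz, 45 MHz.
k=2: 46.5 MHz, 75.5 MHz.
k=3: 77 MHz, 106 MHz.
k=4: 107.5 MHz, 136.5 MHz.
Within [35 MHz, 100.5 MHz]: 45 MHz, 46.5 MHz, 75.5 MHz, 77 MHz.

45 MHz, 46.5 MHz, 75.5 MHz, 77 MHz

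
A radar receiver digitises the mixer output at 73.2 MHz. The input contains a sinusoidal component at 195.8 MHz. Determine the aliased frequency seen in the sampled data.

195.8 MHz mod fs = 49.4 MHz.
49.4 MHz > fs/2 = 36.6 MHz, folds to fs − 49.4 MHz = 23.8 MHz.

23.8 MHz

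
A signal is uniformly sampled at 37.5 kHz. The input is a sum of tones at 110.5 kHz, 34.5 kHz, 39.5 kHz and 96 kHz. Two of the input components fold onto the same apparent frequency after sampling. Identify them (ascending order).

39.5 kHz, 110.5 kHz

fs/2 = 18.75 kHz.
110.5 kHz mod fs = 35.5 kHz.
35.5 kHz > fs/2 = 18.75 kHz, folds to fs − 35.5 kHz = 2 kHz.
34.5 kHz > fs/2 = 18.75 kHz, folds to fs − 34.5 kHz = 3 kHz.
39.5 kHz mod fs = 2 kHz.
2 kHz ≤ fs/2 = 18.75 kHz, appears at 2 kHz.
96 kHz mod fs = 21 kHz.
21 kHz > fs/2 = 18.75 kHz, folds to fs − 21 kHz = 16.5 kHz.
39.5 kHz and 110.5 kHz both map to 2 kHz.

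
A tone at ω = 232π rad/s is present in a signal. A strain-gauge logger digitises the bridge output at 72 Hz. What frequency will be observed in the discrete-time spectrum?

ω = 232π rad/s → f = ω/(2π) = 116 Hz.
116 Hz mod fs = 44 Hz.
44 Hz > fs/2 = 36 Hz, folds to fs − 44 Hz = 28 Hz.

28 Hz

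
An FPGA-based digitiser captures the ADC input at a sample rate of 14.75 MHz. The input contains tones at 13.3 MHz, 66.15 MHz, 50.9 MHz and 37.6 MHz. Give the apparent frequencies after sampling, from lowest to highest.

fs/2 = 7.375 MHz.
13.3 MHz > fs/2 = 7.375 MHz, folds to fs − 13.3 MHz = 1.45 MHz.
66.15 MHz mod fs = 7.15 MHz.
7.15 MHz ≤ fs/2 = 7.375 MHz, appears at 7.15 MHz.
50.9 MHz mod fs = 6.65 MHz.
6.65 MHz ≤ fs/2 = 7.375 MHz, appears at 6.65 MHz.
37.6 MHz mod fs = 8.1 MHz.
8.1 MHz > fs/2 = 7.375 MHz, folds to fs − 8.1 MHz = 6.65 MHz.
Distinct values: {1.45 MHz, 6.65 MHz, 7.15 MHz}.

1.45 MHz, 6.65 MHz, 7.15 MHz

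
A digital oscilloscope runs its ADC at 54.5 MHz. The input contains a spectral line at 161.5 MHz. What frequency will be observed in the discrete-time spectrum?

161.5 MHz mod fs = 52.5 MHz.
52.5 MHz > fs/2 = 27.25 MHz, folds to fs − 52.5 MHz = 2 MHz.

2 MHz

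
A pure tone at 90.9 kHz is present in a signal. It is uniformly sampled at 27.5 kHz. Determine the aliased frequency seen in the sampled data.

8.4 kHz

90.9 kHz mod fs = 8.4 kHz.
8.4 kHz ≤ fs/2 = 13.75 kHz, appears at 8.4 kHz.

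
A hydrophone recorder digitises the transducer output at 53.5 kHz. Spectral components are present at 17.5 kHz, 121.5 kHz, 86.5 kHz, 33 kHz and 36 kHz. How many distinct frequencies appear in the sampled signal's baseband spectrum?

3

fs/2 = 26.75 kHz.
17.5 kHz ≤ fs/2 = 26.75 kHz, passes unchanged.
121.5 kHz mod fs = 14.5 kHz.
14.5 kHz ≤ fs/2 = 26.75 kHz, appears at 14.5 kHz.
86.5 kHz mod fs = 33 kHz.
33 kHz > fs/2 = 26.75 kHz, folds to fs − 33 kHz = 20.5 kHz.
33 kHz > fs/2 = 26.75 kHz, folds to fs − 33 kHz = 20.5 kHz.
36 kHz > fs/2 = 26.75 kHz, folds to fs − 36 kHz = 17.5 kHz.
Distinct values: {14.5 kHz, 17.5 kHz, 20.5 kHz} → 3.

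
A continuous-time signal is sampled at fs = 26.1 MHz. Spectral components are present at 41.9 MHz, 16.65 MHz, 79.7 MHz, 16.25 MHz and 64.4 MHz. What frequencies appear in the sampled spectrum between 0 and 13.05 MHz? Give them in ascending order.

1.4 MHz, 9.45 MHz, 9.85 MHz, 10.3 MHz, 12.2 MHz

fs/2 = 13.05 MHz.
41.9 MHz mod fs = 15.8 MHz.
15.8 MHz > fs/2 = 13.05 MHz, folds to fs − 15.8 MHz = 10.3 MHz.
16.65 MHz > fs/2 = 13.05 MHz, folds to fs − 16.65 MHz = 9.45 MHz.
79.7 MHz mod fs = 1.4 MHz.
1.4 MHz ≤ fs/2 = 13.05 MHz, appears at 1.4 MHz.
16.25 MHz > fs/2 = 13.05 MHz, folds to fs − 16.25 MHz = 9.85 MHz.
64.4 MHz mod fs = 12.2 MHz.
12.2 MHz ≤ fs/2 = 13.05 MHz, appears at 12.2 MHz.
Distinct values: {1.4 MHz, 9.45 MHz, 9.85 MHz, 10.3 MHz, 12.2 MHz}.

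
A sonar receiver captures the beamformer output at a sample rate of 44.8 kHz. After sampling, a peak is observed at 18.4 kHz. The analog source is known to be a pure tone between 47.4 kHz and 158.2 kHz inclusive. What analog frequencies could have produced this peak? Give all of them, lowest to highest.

63.2 kHz, 71.2 kHz, 108 kHz, 116 kHz, 152.8 kHz

Frequencies that alias to 18.4 kHz are k·fs ± 18.4 kHz for integer k ≥ 0.
k=0: 18.4 kHz.
k=1: 26.4 kHz, 63.2 kHz.
k=2: 71.2 kHz, 108 kHz.
k=3: 116 kHz, 152.8 kHz.
k=4: 160.8 kHz, 197.6 kHz.
Within [47.4 kHz, 158.2 kHz]: 63.2 kHz, 71.2 kHz, 108 kHz, 116 kHz, 152.8 kHz.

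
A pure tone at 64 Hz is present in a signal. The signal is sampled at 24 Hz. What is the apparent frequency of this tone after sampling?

8 Hz

64 Hz mod fs = 16 Hz.
16 Hz > fs/2 = 12 Hz, folds to fs − 16 Hz = 8 Hz.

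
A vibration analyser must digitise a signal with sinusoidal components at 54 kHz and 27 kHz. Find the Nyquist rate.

Highest-frequency component: 54 kHz.
Nyquist rate = 2 × 54 kHz = 108 kHz.

108 kHz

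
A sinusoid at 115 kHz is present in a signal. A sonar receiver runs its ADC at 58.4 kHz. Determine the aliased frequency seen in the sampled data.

1.8 kHz

115 kHz mod fs = 56.6 kHz.
56.6 kHz > fs/2 = 29.2 kHz, folds to fs − 56.6 kHz = 1.8 kHz.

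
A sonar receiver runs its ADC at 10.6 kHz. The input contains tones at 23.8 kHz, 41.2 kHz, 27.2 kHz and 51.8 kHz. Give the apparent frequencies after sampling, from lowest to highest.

fs/2 = 5.3 kHz.
23.8 kHz mod fs = 2.6 kHz.
2.6 kHz ≤ fs/2 = 5.3 kHz, appears at 2.6 kHz.
41.2 kHz mod fs = 9.4 kHz.
9.4 kHz > fs/2 = 5.3 kHz, folds to fs − 9.4 kHz = 1.2 kHz.
27.2 kHz mod fs = 6 kHz.
6 kHz > fs/2 = 5.3 kHz, folds to fs − 6 kHz = 4.6 kHz.
51.8 kHz mod fs = 9.4 kHz.
9.4 kHz > fs/2 = 5.3 kHz, folds to fs − 9.4 kHz = 1.2 kHz.
Distinct values: {1.2 kHz, 2.6 kHz, 4.6 kHz}.

1.2 kHz, 2.6 kHz, 4.6 kHz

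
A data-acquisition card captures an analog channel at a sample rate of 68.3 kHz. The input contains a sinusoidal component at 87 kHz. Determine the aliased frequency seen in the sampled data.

18.7 kHz

87 kHz mod fs = 18.7 kHz.
18.7 kHz ≤ fs/2 = 34.15 kHz, appears at 18.7 kHz.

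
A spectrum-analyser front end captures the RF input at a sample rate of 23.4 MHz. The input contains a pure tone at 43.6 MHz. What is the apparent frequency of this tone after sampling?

43.6 MHz mod fs = 20.2 MHz.
20.2 MHz > fs/2 = 11.7 MHz, folds to fs − 20.2 MHz = 3.2 MHz.

3.2 MHz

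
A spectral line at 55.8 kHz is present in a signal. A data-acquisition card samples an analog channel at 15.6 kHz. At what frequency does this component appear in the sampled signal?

6.6 kHz

55.8 kHz mod fs = 9 kHz.
9 kHz > fs/2 = 7.8 kHz, folds to fs − 9 kHz = 6.6 kHz.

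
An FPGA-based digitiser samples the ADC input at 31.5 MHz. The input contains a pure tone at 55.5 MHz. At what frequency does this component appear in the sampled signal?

7.5 MHz

55.5 MHz mod fs = 24 MHz.
24 MHz > fs/2 = 15.75 MHz, folds to fs − 24 MHz = 7.5 MHz.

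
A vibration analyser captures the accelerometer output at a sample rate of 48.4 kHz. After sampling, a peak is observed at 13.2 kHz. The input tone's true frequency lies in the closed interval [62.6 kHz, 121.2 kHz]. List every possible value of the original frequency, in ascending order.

Frequencies that alias to 13.2 kHz are k·fs ± 13.2 kHz for integer k ≥ 0.
k=0: 13.2 kHz.
k=1: 35.2 kHz, 61.6 kHz.
k=2: 83.6 kHz, 110 kHz.
k=3: 132 kHz, 158.4 kHz.
Within [62.6 kHz, 121.2 kHz]: 83.6 kHz, 110 kHz.

83.6 kHz, 110 kHz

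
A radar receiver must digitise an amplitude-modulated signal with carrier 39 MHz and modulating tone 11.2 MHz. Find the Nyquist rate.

AM sidebands sit at fc ± fm = 27.8 MHz and 50.2 MHz.
Highest-frequency component: 50.2 MHz.
Nyquist rate = 2 × 50.2 MHz = 100.4 MHz.

100.4 MHz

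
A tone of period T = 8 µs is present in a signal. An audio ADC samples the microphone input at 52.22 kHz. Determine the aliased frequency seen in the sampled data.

T = 8 µs → f = 1/T = 125 kHz.
125 kHz mod fs = 20.56 kHz.
20.56 kHz ≤ fs/2 = 26.11 kHz, appears at 20.56 kHz.

20.56 kHz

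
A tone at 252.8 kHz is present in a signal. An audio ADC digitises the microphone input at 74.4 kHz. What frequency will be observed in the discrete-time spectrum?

29.6 kHz

252.8 kHz mod fs = 29.6 kHz.
29.6 kHz ≤ fs/2 = 37.2 kHz, appears at 29.6 kHz.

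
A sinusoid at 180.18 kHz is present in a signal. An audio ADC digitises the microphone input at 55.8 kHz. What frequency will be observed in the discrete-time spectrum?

12.78 kHz

180.18 kHz mod fs = 12.78 kHz.
12.78 kHz ≤ fs/2 = 27.9 kHz, appears at 12.78 kHz.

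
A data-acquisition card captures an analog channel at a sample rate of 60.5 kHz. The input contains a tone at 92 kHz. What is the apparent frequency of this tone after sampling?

92 kHz mod fs = 31.5 kHz.
31.5 kHz > fs/2 = 30.25 kHz, folds to fs − 31.5 kHz = 29 kHz.

29 kHz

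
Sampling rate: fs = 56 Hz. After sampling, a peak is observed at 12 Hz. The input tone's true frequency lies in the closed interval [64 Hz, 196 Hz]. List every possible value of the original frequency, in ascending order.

68 Hz, 100 Hz, 124 Hz, 156 Hz, 180 Hz

Frequencies that alias to 12 Hz are k·fs ± 12 Hz for integer k ≥ 0.
k=0: 12 Hz.
k=1: 44 Hz, 68 Hz.
k=2: 100 Hz, 124 Hz.
k=3: 156 Hz, 180 Hz.
k=4: 212 Hz, 236 Hz.
Within [64 Hz, 196 Hz]: 68 Hz, 100 Hz, 124 Hz, 156 Hz, 180 Hz.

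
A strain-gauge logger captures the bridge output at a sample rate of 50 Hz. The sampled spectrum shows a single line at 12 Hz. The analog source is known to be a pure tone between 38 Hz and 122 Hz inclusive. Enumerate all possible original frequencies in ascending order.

Frequencies that alias to 12 Hz are k·fs ± 12 Hz for integer k ≥ 0.
k=0: 12 Hz.
k=1: 38 Hz, 62 Hz.
k=2: 88 Hz, 112 Hz.
k=3: 138 Hz, 162 Hz.
Within [38 Hz, 122 Hz]: 38 Hz, 62 Hz, 88 Hz, 112 Hz.

38 Hz, 62 Hz, 88 Hz, 112 Hz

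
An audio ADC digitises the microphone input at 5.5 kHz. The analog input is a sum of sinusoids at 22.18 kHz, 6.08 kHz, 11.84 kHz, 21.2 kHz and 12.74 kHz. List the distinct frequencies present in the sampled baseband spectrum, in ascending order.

fs/2 = 2.75 kHz.
22.18 kHz mod fs = 0.18 kHz.
0.18 kHz ≤ fs/2 = 2.75 kHz, appears at 0.18 kHz.
6.08 kHz mod fs = 0.58 kHz.
0.58 kHz ≤ fs/2 = 2.75 kHz, appears at 0.58 kHz.
11.84 kHz mod fs = 0.84 kHz.
0.84 kHz ≤ fs/2 = 2.75 kHz, appears at 0.84 kHz.
21.2 kHz mod fs = 4.7 kHz.
4.7 kHz > fs/2 = 2.75 kHz, folds to fs − 4.7 kHz = 0.8 kHz.
12.74 kHz mod fs = 1.74 kHz.
1.74 kHz ≤ fs/2 = 2.75 kHz, appears at 1.74 kHz.
Distinct values: {0.18 kHz, 0.58 kHz, 0.8 kHz, 0.84 kHz, 1.74 kHz}.

0.18 kHz, 0.58 kHz, 0.8 kHz, 0.84 kHz, 1.74 kHz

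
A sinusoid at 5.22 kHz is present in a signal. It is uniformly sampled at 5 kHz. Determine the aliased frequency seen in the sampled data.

5.22 kHz mod fs = 0.22 kHz.
0.22 kHz ≤ fs/2 = 2.5 kHz, appears at 0.22 kHz.

0.22 kHz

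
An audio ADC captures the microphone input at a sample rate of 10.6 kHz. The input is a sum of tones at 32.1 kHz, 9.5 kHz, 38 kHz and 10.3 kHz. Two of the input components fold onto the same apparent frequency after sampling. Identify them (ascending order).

10.3 kHz, 32.1 kHz

fs/2 = 5.3 kHz.
32.1 kHz mod fs = 0.3 kHz.
0.3 kHz ≤ fs/2 = 5.3 kHz, appears at 0.3 kHz.
9.5 kHz > fs/2 = 5.3 kHz, folds to fs − 9.5 kHz = 1.1 kHz.
38 kHz mod fs = 6.2 kHz.
6.2 kHz > fs/2 = 5.3 kHz, folds to fs − 6.2 kHz = 4.4 kHz.
10.3 kHz > fs/2 = 5.3 kHz, folds to fs − 10.3 kHz = 0.3 kHz.
10.3 kHz and 32.1 kHz both map to 0.3 kHz.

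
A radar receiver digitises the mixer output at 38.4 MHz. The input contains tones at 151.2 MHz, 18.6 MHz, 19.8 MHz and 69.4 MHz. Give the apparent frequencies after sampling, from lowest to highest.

2.4 MHz, 7.4 MHz, 18.6 MHz

fs/2 = 19.2 MHz.
151.2 MHz mod fs = 36 MHz.
36 MHz > fs/2 = 19.2 MHz, folds to fs − 36 MHz = 2.4 MHz.
18.6 MHz ≤ fs/2 = 19.2 MHz, passes unchanged.
19.8 MHz > fs/2 = 19.2 MHz, folds to fs − 19.8 MHz = 18.6 MHz.
69.4 MHz mod fs = 31 MHz.
31 MHz > fs/2 = 19.2 MHz, folds to fs − 31 MHz = 7.4 MHz.
Distinct values: {2.4 MHz, 7.4 MHz, 18.6 MHz}.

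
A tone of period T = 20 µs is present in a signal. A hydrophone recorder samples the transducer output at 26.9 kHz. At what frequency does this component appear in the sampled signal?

3.8 kHz

T = 20 µs → f = 1/T = 50 kHz.
50 kHz mod fs = 23.1 kHz.
23.1 kHz > fs/2 = 13.45 kHz, folds to fs − 23.1 kHz = 3.8 kHz.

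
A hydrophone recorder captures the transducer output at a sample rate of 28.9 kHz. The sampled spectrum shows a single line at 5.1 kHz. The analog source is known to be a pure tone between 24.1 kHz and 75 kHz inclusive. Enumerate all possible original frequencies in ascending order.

34 kHz, 52.7 kHz, 62.9 kHz

Frequencies that alias to 5.1 kHz are k·fs ± 5.1 kHz for integer k ≥ 0.
k=0: 5.1 kHz.
k=1: 23.8 kHz, 34 kHz.
k=2: 52.7 kHz, 62.9 kHz.
k=3: 81.6 kHz, 91.8 kHz.
Within [24.1 kHz, 75 kHz]: 34 kHz, 52.7 kHz, 62.9 kHz.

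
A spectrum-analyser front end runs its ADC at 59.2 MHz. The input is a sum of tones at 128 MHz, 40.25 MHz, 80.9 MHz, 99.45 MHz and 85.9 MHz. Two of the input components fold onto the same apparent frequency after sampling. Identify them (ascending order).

40.25 MHz, 99.45 MHz

fs/2 = 29.6 MHz.
128 MHz mod fs = 9.6 MHz.
9.6 MHz ≤ fs/2 = 29.6 MHz, appears at 9.6 MHz.
40.25 MHz > fs/2 = 29.6 MHz, folds to fs − 40.25 MHz = 18.95 MHz.
80.9 MHz mod fs = 21.7 MHz.
21.7 MHz ≤ fs/2 = 29.6 MHz, appears at 21.7 MHz.
99.45 MHz mod fs = 40.25 MHz.
40.25 MHz > fs/2 = 29.6 MHz, folds to fs − 40.25 MHz = 18.95 MHz.
85.9 MHz mod fs = 26.7 MHz.
26.7 MHz ≤ fs/2 = 29.6 MHz, appears at 26.7 MHz.
40.25 MHz and 99.45 MHz both map to 18.95 MHz.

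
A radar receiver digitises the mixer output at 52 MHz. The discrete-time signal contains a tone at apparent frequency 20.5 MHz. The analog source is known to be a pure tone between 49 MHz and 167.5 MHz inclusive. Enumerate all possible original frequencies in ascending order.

Frequencies that alias to 20.5 MHz are k·fs ± 20.5 MHz for integer k ≥ 0.
k=0: 20.5 MHz.
k=1: 31.5 MHz, 72.5 MHz.
k=2: 83.5 MHz, 124.5 MHz.
k=3: 135.5 MHz, 176.5 MHz.
k=4: 187.5 MHz, 228.5 MHz.
Within [49 MHz, 167.5 MHz]: 72.5 MHz, 83.5 MHz, 124.5 MHz, 135.5 MHz.

72.5 MHz, 83.5 MHz, 124.5 MHz, 135.5 MHz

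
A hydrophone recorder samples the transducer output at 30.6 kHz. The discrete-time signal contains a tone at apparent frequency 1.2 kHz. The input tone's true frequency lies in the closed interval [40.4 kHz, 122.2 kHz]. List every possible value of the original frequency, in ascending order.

Frequencies that alias to 1.2 kHz are k·fs ± 1.2 kHz for integer k ≥ 0.
k=0: 1.2 kHz.
k=1: 29.4 kHz, 31.8 kHz.
k=2: 60 kHz, 62.4 kHz.
k=3: 90.6 kHz, 93 kHz.
k=4: 121.2 kHz, 123.6 kHz.
k=5: 151.8 kHz, 154.2 kHz.
Within [40.4 kHz, 122.2 kHz]: 60 kHz, 62.4 kHz, 90.6 kHz, 93 kHz, 121.2 kHz.

60 kHz, 62.4 kHz, 90.6 kHz, 93 kHz, 121.2 kHz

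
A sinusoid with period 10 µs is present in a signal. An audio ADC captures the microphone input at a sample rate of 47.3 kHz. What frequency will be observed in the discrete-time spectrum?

T = 10 µs → f = 1/T = 100 kHz.
100 kHz mod fs = 5.4 kHz.
5.4 kHz ≤ fs/2 = 23.65 kHz, appears at 5.4 kHz.

5.4 kHz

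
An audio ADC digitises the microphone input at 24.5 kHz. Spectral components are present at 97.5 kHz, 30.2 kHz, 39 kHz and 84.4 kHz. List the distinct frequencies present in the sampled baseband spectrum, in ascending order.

0.5 kHz, 5.7 kHz, 10 kHz, 10.9 kHz

fs/2 = 12.25 kHz.
97.5 kHz mod fs = 24 kHz.
24 kHz > fs/2 = 12.25 kHz, folds to fs − 24 kHz = 0.5 kHz.
30.2 kHz mod fs = 5.7 kHz.
5.7 kHz ≤ fs/2 = 12.25 kHz, appears at 5.7 kHz.
39 kHz mod fs = 14.5 kHz.
14.5 kHz > fs/2 = 12.25 kHz, folds to fs − 14.5 kHz = 10 kHz.
84.4 kHz mod fs = 10.9 kHz.
10.9 kHz ≤ fs/2 = 12.25 kHz, appears at 10.9 kHz.
Distinct values: {0.5 kHz, 5.7 kHz, 10 kHz, 10.9 kHz}.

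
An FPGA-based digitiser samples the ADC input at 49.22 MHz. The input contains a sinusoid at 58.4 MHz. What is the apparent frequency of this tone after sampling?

9.18 MHz

58.4 MHz mod fs = 9.18 MHz.
9.18 MHz ≤ fs/2 = 24.61 MHz, appears at 9.18 MHz.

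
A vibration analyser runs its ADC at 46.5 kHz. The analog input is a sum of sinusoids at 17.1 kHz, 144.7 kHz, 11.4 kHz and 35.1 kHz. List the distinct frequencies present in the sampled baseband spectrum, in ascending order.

fs/2 = 23.25 kHz.
17.1 kHz ≤ fs/2 = 23.25 kHz, passes unchanged.
144.7 kHz mod fs = 5.2 kHz.
5.2 kHz ≤ fs/2 = 23.25 kHz, appears at 5.2 kHz.
11.4 kHz ≤ fs/2 = 23.25 kHz, passes unchanged.
35.1 kHz > fs/2 = 23.25 kHz, folds to fs − 35.1 kHz = 11.4 kHz.
Distinct values: {5.2 kHz, 11.4 kHz, 17.1 kHz}.

5.2 kHz, 11.4 kHz, 17.1 kHz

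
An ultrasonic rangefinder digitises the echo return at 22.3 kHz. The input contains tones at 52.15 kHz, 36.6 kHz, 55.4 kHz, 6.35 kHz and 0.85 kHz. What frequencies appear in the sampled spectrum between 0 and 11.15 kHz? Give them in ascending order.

fs/2 = 11.15 kHz.
52.15 kHz mod fs = 7.55 kHz.
7.55 kHz ≤ fs/2 = 11.15 kHz, appears at 7.55 kHz.
36.6 kHz mod fs = 14.3 kHz.
14.3 kHz > fs/2 = 11.15 kHz, folds to fs − 14.3 kHz = 8 kHz.
55.4 kHz mod fs = 10.8 kHz.
10.8 kHz ≤ fs/2 = 11.15 kHz, appears at 10.8 kHz.
6.35 kHz ≤ fs/2 = 11.15 kHz, passes unchanged.
0.85 kHz ≤ fs/2 = 11.15 kHz, passes unchanged.
Distinct values: {0.85 kHz, 6.35 kHz, 7.55 kHz, 8 kHz, 10.8 kHz}.

0.85 kHz, 6.35 kHz, 7.55 kHz, 8 kHz, 10.8 kHz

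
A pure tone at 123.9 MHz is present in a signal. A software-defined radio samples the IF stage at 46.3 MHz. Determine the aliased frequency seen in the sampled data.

15 MHz

123.9 MHz mod fs = 31.3 MHz.
31.3 MHz > fs/2 = 23.15 MHz, folds to fs − 31.3 MHz = 15 MHz.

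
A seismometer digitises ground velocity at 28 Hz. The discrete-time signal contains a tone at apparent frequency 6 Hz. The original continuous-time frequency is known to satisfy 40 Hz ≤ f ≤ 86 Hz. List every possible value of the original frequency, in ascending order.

Frequencies that alias to 6 Hz are k·fs ± 6 Hz for integer k ≥ 0.
k=0: 6 Hz.
k=1: 22 Hz, 34 Hz.
k=2: 50 Hz, 62 Hz.
k=3: 78 Hz, 90 Hz.
k=4: 106 Hz, 118 Hz.
Within [40 Hz, 86 Hz]: 50 Hz, 62 Hz, 78 Hz.

50 Hz, 62 Hz, 78 Hz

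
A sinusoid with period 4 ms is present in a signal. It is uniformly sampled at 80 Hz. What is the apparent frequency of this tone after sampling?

T = 4 ms → f = 1/T = 250 Hz.
250 Hz mod fs = 10 Hz.
10 Hz ≤ fs/2 = 40 Hz, appears at 10 Hz.

10 Hz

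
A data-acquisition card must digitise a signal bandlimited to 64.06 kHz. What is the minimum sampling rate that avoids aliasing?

Nyquist rate = 2 × 64.06 kHz = 128.12 kHz.

128.12 kHz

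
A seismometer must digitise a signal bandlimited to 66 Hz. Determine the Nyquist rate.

132 Hz

Nyquist rate = 2 × 66 Hz = 132 Hz.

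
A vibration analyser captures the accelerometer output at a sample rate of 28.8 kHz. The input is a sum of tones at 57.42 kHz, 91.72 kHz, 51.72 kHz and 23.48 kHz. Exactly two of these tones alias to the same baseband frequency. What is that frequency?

fs/2 = 14.4 kHz.
57.42 kHz mod fs = 28.62 kHz.
28.62 kHz > fs/2 = 14.4 kHz, folds to fs − 28.62 kHz = 0.18 kHz.
91.72 kHz mod fs = 5.32 kHz.
5.32 kHz ≤ fs/2 = 14.4 kHz, appears at 5.32 kHz.
51.72 kHz mod fs = 22.92 kHz.
22.92 kHz > fs/2 = 14.4 kHz, folds to fs − 22.92 kHz = 5.88 kHz.
23.48 kHz > fs/2 = 14.4 kHz, folds to fs − 23.48 kHz = 5.32 kHz.
23.48 kHz and 91.72 kHz both map to 5.32 kHz.

5.32 kHz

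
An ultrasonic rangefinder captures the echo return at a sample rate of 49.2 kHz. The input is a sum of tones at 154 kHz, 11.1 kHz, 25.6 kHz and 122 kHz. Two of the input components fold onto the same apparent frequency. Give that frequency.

fs/2 = 24.6 kHz.
154 kHz mod fs = 6.4 kHz.
6.4 kHz ≤ fs/2 = 24.6 kHz, appears at 6.4 kHz.
11.1 kHz ≤ fs/2 = 24.6 kHz, passes unchanged.
25.6 kHz > fs/2 = 24.6 kHz, folds to fs − 25.6 kHz = 23.6 kHz.
122 kHz mod fs = 23.6 kHz.
23.6 kHz ≤ fs/2 = 24.6 kHz, appears at 23.6 kHz.
25.6 kHz and 122 kHz both map to 23.6 kHz.

23.6 kHz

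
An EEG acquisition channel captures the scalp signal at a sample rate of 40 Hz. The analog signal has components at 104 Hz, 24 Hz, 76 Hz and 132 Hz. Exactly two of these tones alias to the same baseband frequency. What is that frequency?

16 Hz

fs/2 = 20 Hz.
104 Hz mod fs = 24 Hz.
24 Hz > fs/2 = 20 Hz, folds to fs − 24 Hz = 16 Hz.
24 Hz > fs/2 = 20 Hz, folds to fs − 24 Hz = 16 Hz.
76 Hz mod fs = 36 Hz.
36 Hz > fs/2 = 20 Hz, folds to fs − 36 Hz = 4 Hz.
132 Hz mod fs = 12 Hz.
12 Hz ≤ fs/2 = 20 Hz, appears at 12 Hz.
24 Hz and 104 Hz both map to 16 Hz.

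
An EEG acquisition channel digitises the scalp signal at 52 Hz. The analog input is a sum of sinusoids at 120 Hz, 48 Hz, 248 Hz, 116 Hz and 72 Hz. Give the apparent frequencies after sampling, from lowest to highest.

fs/2 = 26 Hz.
120 Hz mod fs = 16 Hz.
16 Hz ≤ fs/2 = 26 Hz, appears at 16 Hz.
48 Hz > fs/2 = 26 Hz, folds to fs − 48 Hz = 4 Hz.
248 Hz mod fs = 40 Hz.
40 Hz > fs/2 = 26 Hz, folds to fs − 40 Hz = 12 Hz.
116 Hz mod fs = 12 Hz.
12 Hz ≤ fs/2 = 26 Hz, appears at 12 Hz.
72 Hz mod fs = 20 Hz.
20 Hz ≤ fs/2 = 26 Hz, appears at 20 Hz.
Distinct values: {4 Hz, 12 Hz, 16 Hz, 20 Hz}.

4 Hz, 12 Hz, 16 Hz, 20 Hz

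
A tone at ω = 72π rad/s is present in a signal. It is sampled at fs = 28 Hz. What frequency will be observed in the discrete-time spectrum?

ω = 72π rad/s → f = ω/(2π) = 36 Hz.
36 Hz mod fs = 8 Hz.
8 Hz ≤ fs/2 = 14 Hz, appears at 8 Hz.

8 Hz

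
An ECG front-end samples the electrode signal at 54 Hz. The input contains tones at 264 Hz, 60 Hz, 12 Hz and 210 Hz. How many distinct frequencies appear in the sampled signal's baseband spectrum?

fs/2 = 27 Hz.
264 Hz mod fs = 48 Hz.
48 Hz > fs/2 = 27 Hz, folds to fs − 48 Hz = 6 Hz.
60 Hz mod fs = 6 Hz.
6 Hz ≤ fs/2 = 27 Hz, appears at 6 Hz.
12 Hz ≤ fs/2 = 27 Hz, passes unchanged.
210 Hz mod fs = 48 Hz.
48 Hz > fs/2 = 27 Hz, folds to fs − 48 Hz = 6 Hz.
Distinct values: {6 Hz, 12 Hz} → 2.

2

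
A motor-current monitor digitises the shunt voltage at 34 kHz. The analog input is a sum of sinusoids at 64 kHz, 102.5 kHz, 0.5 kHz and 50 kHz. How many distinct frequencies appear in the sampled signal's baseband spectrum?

3

fs/2 = 17 kHz.
64 kHz mod fs = 30 kHz.
30 kHz > fs/2 = 17 kHz, folds to fs − 30 kHz = 4 kHz.
102.5 kHz mod fs = 0.5 kHz.
0.5 kHz ≤ fs/2 = 17 kHz, appears at 0.5 kHz.
0.5 kHz ≤ fs/2 = 17 kHz, passes unchanged.
50 kHz mod fs = 16 kHz.
16 kHz ≤ fs/2 = 17 kHz, appears at 16 kHz.
Distinct values: {0.5 kHz, 4 kHz, 16 kHz} → 3.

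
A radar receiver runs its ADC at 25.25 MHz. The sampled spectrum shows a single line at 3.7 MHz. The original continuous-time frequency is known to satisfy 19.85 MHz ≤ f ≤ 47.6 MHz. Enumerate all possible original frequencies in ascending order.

Frequencies that alias to 3.7 MHz are k·fs ± 3.7 MHz for integer k ≥ 0.
k=0: 3.7 MHz.
k=1: 21.55 MHz, 28.95 MHz.
k=2: 46.8 MHz, 54.2 MHz.
k=3: 72.05 MHz, 79.45 MHz.
Within [19.85 MHz, 47.6 MHz]: 21.55 MHz, 28.95 MHz, 46.8 MHz.

21.55 MHz, 28.95 MHz, 46.8 MHz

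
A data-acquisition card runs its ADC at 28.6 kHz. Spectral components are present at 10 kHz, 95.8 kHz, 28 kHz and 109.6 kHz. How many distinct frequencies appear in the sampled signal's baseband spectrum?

fs/2 = 14.3 kHz.
10 kHz ≤ fs/2 = 14.3 kHz, passes unchanged.
95.8 kHz mod fs = 10 kHz.
10 kHz ≤ fs/2 = 14.3 kHz, appears at 10 kHz.
28 kHz > fs/2 = 14.3 kHz, folds to fs − 28 kHz = 0.6 kHz.
109.6 kHz mod fs = 23.8 kHz.
23.8 kHz > fs/2 = 14.3 kHz, folds to fs − 23.8 kHz = 4.8 kHz.
Distinct values: {0.6 kHz, 4.8 kHz, 10 kHz} → 3.

3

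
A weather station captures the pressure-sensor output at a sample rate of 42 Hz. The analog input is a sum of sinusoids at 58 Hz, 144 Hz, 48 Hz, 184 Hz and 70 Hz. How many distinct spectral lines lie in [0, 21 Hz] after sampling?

4

fs/2 = 21 Hz.
58 Hz mod fs = 16 Hz.
16 Hz ≤ fs/2 = 21 Hz, appears at 16 Hz.
144 Hz mod fs = 18 Hz.
18 Hz ≤ fs/2 = 21 Hz, appears at 18 Hz.
48 Hz mod fs = 6 Hz.
6 Hz ≤ fs/2 = 21 Hz, appears at 6 Hz.
184 Hz mod fs = 16 Hz.
16 Hz ≤ fs/2 = 21 Hz, appears at 16 Hz.
70 Hz mod fs = 28 Hz.
28 Hz > fs/2 = 21 Hz, folds to fs − 28 Hz = 14 Hz.
Distinct values: {6 Hz, 14 Hz, 16 Hz, 18 Hz} → 4.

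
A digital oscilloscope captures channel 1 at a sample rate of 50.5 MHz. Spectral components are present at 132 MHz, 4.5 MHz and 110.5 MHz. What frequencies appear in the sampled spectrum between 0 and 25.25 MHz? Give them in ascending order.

fs/2 = 25.25 MHz.
132 MHz mod fs = 31 MHz.
31 MHz > fs/2 = 25.25 MHz, folds to fs − 31 MHz = 19.5 MHz.
4.5 MHz ≤ fs/2 = 25.25 MHz, passes unchanged.
110.5 MHz mod fs = 9.5 MHz.
9.5 MHz ≤ fs/2 = 25.25 MHz, appears at 9.5 MHz.
Distinct values: {4.5 MHz, 9.5 MHz, 19.5 MHz}.

4.5 MHz, 9.5 MHz, 19.5 MHz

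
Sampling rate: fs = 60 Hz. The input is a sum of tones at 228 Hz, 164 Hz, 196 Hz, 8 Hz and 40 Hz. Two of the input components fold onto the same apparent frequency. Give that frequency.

fs/2 = 30 Hz.
228 Hz mod fs = 48 Hz.
48 Hz > fs/2 = 30 Hz, folds to fs − 48 Hz = 12 Hz.
164 Hz mod fs = 44 Hz.
44 Hz > fs/2 = 30 Hz, folds to fs − 44 Hz = 16 Hz.
196 Hz mod fs = 16 Hz.
16 Hz ≤ fs/2 = 30 Hz, appears at 16 Hz.
8 Hz ≤ fs/2 = 30 Hz, passes unchanged.
40 Hz > fs/2 = 30 Hz, folds to fs − 40 Hz = 20 Hz.
164 Hz and 196 Hz both map to 16 Hz.

16 Hz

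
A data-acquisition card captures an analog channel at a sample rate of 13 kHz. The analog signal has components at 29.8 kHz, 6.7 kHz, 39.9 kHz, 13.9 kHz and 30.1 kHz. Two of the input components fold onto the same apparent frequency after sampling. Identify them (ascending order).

fs/2 = 6.5 kHz.
29.8 kHz mod fs = 3.8 kHz.
3.8 kHz ≤ fs/2 = 6.5 kHz, appears at 3.8 kHz.
6.7 kHz > fs/2 = 6.5 kHz, folds to fs − 6.7 kHz = 6.3 kHz.
39.9 kHz mod fs = 0.9 kHz.
0.9 kHz ≤ fs/2 = 6.5 kHz, appears at 0.9 kHz.
13.9 kHz mod fs = 0.9 kHz.
0.9 kHz ≤ fs/2 = 6.5 kHz, appears at 0.9 kHz.
30.1 kHz mod fs = 4.1 kHz.
4.1 kHz ≤ fs/2 = 6.5 kHz, appears at 4.1 kHz.
13.9 kHz and 39.9 kHz both map to 0.9 kHz.

13.9 kHz, 39.9 kHz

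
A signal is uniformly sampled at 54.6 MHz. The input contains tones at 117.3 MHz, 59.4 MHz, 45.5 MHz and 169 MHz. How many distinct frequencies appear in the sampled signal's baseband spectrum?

4

fs/2 = 27.3 MHz.
117.3 MHz mod fs = 8.1 MHz.
8.1 MHz ≤ fs/2 = 27.3 MHz, appears at 8.1 MHz.
59.4 MHz mod fs = 4.8 MHz.
4.8 MHz ≤ fs/2 = 27.3 MHz, appears at 4.8 MHz.
45.5 MHz > fs/2 = 27.3 MHz, folds to fs − 45.5 MHz = 9.1 MHz.
169 MHz mod fs = 5.2 MHz.
5.2 MHz ≤ fs/2 = 27.3 MHz, appears at 5.2 MHz.
Distinct values: {4.8 MHz, 5.2 MHz, 8.1 MHz, 9.1 MHz} → 4.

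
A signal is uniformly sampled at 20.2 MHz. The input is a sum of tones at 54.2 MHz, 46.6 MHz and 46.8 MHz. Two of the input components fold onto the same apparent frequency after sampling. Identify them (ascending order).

46.8 MHz, 54.2 MHz

fs/2 = 10.1 MHz.
54.2 MHz mod fs = 13.8 MHz.
13.8 MHz > fs/2 = 10.1 MHz, folds to fs − 13.8 MHz = 6.4 MHz.
46.6 MHz mod fs = 6.2 MHz.
6.2 MHz ≤ fs/2 = 10.1 MHz, appears at 6.2 MHz.
46.8 MHz mod fs = 6.4 MHz.
6.4 MHz ≤ fs/2 = 10.1 MHz, appears at 6.4 MHz.
46.8 MHz and 54.2 MHz both map to 6.4 MHz.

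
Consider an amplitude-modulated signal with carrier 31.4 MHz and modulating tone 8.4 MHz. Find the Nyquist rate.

AM sidebands sit at fc ± fm = 23 MHz and 39.8 MHz.
Highest-frequency component: 39.8 MHz.
Nyquist rate = 2 × 39.8 MHz = 79.6 MHz.

79.6 MHz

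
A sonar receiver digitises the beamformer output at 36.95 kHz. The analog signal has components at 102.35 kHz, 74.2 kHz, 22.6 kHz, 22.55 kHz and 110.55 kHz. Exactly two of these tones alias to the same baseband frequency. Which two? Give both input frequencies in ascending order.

74.2 kHz, 110.55 kHz

fs/2 = 18.475 kHz.
102.35 kHz mod fs = 28.45 kHz.
28.45 kHz > fs/2 = 18.475 kHz, folds to fs − 28.45 kHz = 8.5 kHz.
74.2 kHz mod fs = 0.3 kHz.
0.3 kHz ≤ fs/2 = 18.475 kHz, appears at 0.3 kHz.
22.6 kHz > fs/2 = 18.475 kHz, folds to fs − 22.6 kHz = 14.35 kHz.
22.55 kHz > fs/2 = 18.475 kHz, folds to fs − 22.55 kHz = 14.4 kHz.
110.55 kHz mod fs = 36.65 kHz.
36.65 kHz > fs/2 = 18.475 kHz, folds to fs − 36.65 kHz = 0.3 kHz.
74.2 kHz and 110.55 kHz both map to 0.3 kHz.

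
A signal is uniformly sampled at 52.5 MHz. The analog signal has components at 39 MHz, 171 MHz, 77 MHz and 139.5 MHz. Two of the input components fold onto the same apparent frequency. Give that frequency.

13.5 MHz

fs/2 = 26.25 MHz.
39 MHz > fs/2 = 26.25 MHz, folds to fs − 39 MHz = 13.5 MHz.
171 MHz mod fs = 13.5 MHz.
13.5 MHz ≤ fs/2 = 26.25 MHz, appears at 13.5 MHz.
77 MHz mod fs = 24.5 MHz.
24.5 MHz ≤ fs/2 = 26.25 MHz, appears at 24.5 MHz.
139.5 MHz mod fs = 34.5 MHz.
34.5 MHz > fs/2 = 26.25 MHz, folds to fs − 34.5 MHz = 18 MHz.
39 MHz and 171 MHz both map to 13.5 MHz.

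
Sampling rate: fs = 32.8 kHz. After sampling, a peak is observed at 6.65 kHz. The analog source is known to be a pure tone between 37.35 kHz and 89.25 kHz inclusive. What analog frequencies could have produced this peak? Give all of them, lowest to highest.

39.45 kHz, 58.95 kHz, 72.25 kHz

Frequencies that alias to 6.65 kHz are k·fs ± 6.65 kHz for integer k ≥ 0.
k=0: 6.65 kHz.
k=1: 26.15 kHz, 39.45 kHz.
k=2: 58.95 kHz, 72.25 kHz.
k=3: 91.75 kHz, 105.05 kHz.
Within [37.35 kHz, 89.25 kHz]: 39.45 kHz, 58.95 kHz, 72.25 kHz.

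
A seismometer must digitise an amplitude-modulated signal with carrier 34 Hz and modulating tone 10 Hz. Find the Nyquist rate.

88 Hz

AM sidebands sit at fc ± fm = 24 Hz and 44 Hz.
Highest-frequency component: 44 Hz.
Nyquist rate = 2 × 44 Hz = 88 Hz.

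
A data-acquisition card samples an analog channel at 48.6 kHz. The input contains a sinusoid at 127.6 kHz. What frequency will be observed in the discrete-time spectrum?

127.6 kHz mod fs = 30.4 kHz.
30.4 kHz > fs/2 = 24.3 kHz, folds to fs − 30.4 kHz = 18.2 kHz.

18.2 kHz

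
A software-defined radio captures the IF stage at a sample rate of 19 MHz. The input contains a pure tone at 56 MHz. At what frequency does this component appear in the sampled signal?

1 MHz

56 MHz mod fs = 18 MHz.
18 MHz > fs/2 = 9.5 MHz, folds to fs − 18 MHz = 1 MHz.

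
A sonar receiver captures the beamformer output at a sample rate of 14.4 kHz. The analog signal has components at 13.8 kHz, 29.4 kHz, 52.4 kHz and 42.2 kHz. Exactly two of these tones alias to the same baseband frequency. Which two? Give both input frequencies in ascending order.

13.8 kHz, 29.4 kHz

fs/2 = 7.2 kHz.
13.8 kHz > fs/2 = 7.2 kHz, folds to fs − 13.8 kHz = 0.6 kHz.
29.4 kHz mod fs = 0.6 kHz.
0.6 kHz ≤ fs/2 = 7.2 kHz, appears at 0.6 kHz.
52.4 kHz mod fs = 9.2 kHz.
9.2 kHz > fs/2 = 7.2 kHz, folds to fs − 9.2 kHz = 5.2 kHz.
42.2 kHz mod fs = 13.4 kHz.
13.4 kHz > fs/2 = 7.2 kHz, folds to fs − 13.4 kHz = 1 kHz.
13.8 kHz and 29.4 kHz both map to 0.6 kHz.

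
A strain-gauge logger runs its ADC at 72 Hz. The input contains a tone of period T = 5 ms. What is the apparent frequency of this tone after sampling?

T = 5 ms → f = 1/T = 200 Hz.
200 Hz mod fs = 56 Hz.
56 Hz > fs/2 = 36 Hz, folds to fs − 56 Hz = 16 Hz.

16 Hz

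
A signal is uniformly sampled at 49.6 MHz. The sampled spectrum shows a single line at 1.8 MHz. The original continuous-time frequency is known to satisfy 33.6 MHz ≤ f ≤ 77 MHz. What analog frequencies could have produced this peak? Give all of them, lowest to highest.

47.8 MHz, 51.4 MHz

Frequencies that alias to 1.8 MHz are k·fs ± 1.8 MHz for integer k ≥ 0.
k=0: 1.8 MHz.
k=1: 47.8 MHz, 51.4 MHz.
k=2: 97.4 MHz, 101 MHz.
Within [33.6 MHz, 77 MHz]: 47.8 MHz, 51.4 MHz.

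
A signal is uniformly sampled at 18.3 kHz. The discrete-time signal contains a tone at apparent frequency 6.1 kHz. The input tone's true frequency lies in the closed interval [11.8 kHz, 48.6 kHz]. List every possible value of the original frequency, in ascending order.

12.2 kHz, 24.4 kHz, 30.5 kHz, 42.7 kHz

Frequencies that alias to 6.1 kHz are k·fs ± 6.1 kHz for integer k ≥ 0.
k=0: 6.1 kHz.
k=1: 12.2 kHz, 24.4 kHz.
k=2: 30.5 kHz, 42.7 kHz.
k=3: 48.8 kHz, 61 kHz.
Within [11.8 kHz, 48.6 kHz]: 12.2 kHz, 24.4 kHz, 30.5 kHz, 42.7 kHz.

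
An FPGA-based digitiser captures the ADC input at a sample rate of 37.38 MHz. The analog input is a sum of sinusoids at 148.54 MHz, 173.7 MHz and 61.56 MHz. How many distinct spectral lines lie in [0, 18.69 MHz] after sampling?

2

fs/2 = 18.69 MHz.
148.54 MHz mod fs = 36.4 MHz.
36.4 MHz > fs/2 = 18.69 MHz, folds to fs − 36.4 MHz = 0.98 MHz.
173.7 MHz mod fs = 24.18 MHz.
24.18 MHz > fs/2 = 18.69 MHz, folds to fs − 24.18 MHz = 13.2 MHz.
61.56 MHz mod fs = 24.18 MHz.
24.18 MHz > fs/2 = 18.69 MHz, folds to fs − 24.18 MHz = 13.2 MHz.
Distinct values: {0.98 MHz, 13.2 MHz} → 2.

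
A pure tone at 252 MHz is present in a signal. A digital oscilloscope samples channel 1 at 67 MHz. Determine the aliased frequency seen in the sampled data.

16 MHz

252 MHz mod fs = 51 MHz.
51 MHz > fs/2 = 33.5 MHz, folds to fs − 51 MHz = 16 MHz.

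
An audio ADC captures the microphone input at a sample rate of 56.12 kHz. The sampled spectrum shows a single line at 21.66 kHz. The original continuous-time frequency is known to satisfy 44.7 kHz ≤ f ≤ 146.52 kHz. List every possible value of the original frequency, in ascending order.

77.78 kHz, 90.58 kHz, 133.9 kHz

Frequencies that alias to 21.66 kHz are k·fs ± 21.66 kHz for integer k ≥ 0.
k=0: 21.66 kHz.
k=1: 34.46 kHz, 77.78 kHz.
k=2: 90.58 kHz, 133.9 kHz.
k=3: 146.7 kHz, 190.02 kHz.
Within [44.7 kHz, 146.52 kHz]: 77.78 kHz, 90.58 kHz, 133.9 kHz.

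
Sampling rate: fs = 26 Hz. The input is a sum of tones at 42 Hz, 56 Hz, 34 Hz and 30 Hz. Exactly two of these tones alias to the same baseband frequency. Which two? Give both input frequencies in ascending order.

fs/2 = 13 Hz.
42 Hz mod fs = 16 Hz.
16 Hz > fs/2 = 13 Hz, folds to fs − 16 Hz = 10 Hz.
56 Hz mod fs = 4 Hz.
4 Hz ≤ fs/2 = 13 Hz, appears at 4 Hz.
34 Hz mod fs = 8 Hz.
8 Hz ≤ fs/2 = 13 Hz, appears at 8 Hz.
30 Hz mod fs = 4 Hz.
4 Hz ≤ fs/2 = 13 Hz, appears at 4 Hz.
30 Hz and 56 Hz both map to 4 Hz.

30 Hz, 56 Hz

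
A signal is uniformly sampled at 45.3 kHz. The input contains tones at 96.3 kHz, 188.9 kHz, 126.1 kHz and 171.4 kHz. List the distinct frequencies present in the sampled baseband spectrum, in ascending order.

5.7 kHz, 7.7 kHz, 9.8 kHz

fs/2 = 22.65 kHz.
96.3 kHz mod fs = 5.7 kHz.
5.7 kHz ≤ fs/2 = 22.65 kHz, appears at 5.7 kHz.
188.9 kHz mod fs = 7.7 kHz.
7.7 kHz ≤ fs/2 = 22.65 kHz, appears at 7.7 kHz.
126.1 kHz mod fs = 35.5 kHz.
35.5 kHz > fs/2 = 22.65 kHz, folds to fs − 35.5 kHz = 9.8 kHz.
171.4 kHz mod fs = 35.5 kHz.
35.5 kHz > fs/2 = 22.65 kHz, folds to fs − 35.5 kHz = 9.8 kHz.
Distinct values: {5.7 kHz, 7.7 kHz, 9.8 kHz}.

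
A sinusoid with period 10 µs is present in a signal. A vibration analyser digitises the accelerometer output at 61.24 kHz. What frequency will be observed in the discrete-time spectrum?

T = 10 µs → f = 1/T = 100 kHz.
100 kHz mod fs = 38.76 kHz.
38.76 kHz > fs/2 = 30.62 kHz, folds to fs − 38.76 kHz = 22.48 kHz.

22.48 kHz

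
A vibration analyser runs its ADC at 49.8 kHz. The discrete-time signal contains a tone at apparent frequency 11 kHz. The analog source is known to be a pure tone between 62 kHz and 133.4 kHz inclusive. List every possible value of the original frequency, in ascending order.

88.6 kHz, 110.6 kHz

Frequencies that alias to 11 kHz are k·fs ± 11 kHz for integer k ≥ 0.
k=0: 11 kHz.
k=1: 38.8 kHz, 60.8 kHz.
k=2: 88.6 kHz, 110.6 kHz.
k=3: 138.4 kHz, 160.4 kHz.
Within [62 kHz, 133.4 kHz]: 88.6 kHz, 110.6 kHz.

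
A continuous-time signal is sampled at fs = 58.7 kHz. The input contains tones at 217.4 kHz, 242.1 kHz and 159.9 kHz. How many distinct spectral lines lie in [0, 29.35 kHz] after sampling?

fs/2 = 29.35 kHz.
217.4 kHz mod fs = 41.3 kHz.
41.3 kHz > fs/2 = 29.35 kHz, folds to fs − 41.3 kHz = 17.4 kHz.
242.1 kHz mod fs = 7.3 kHz.
7.3 kHz ≤ fs/2 = 29.35 kHz, appears at 7.3 kHz.
159.9 kHz mod fs = 42.5 kHz.
42.5 kHz > fs/2 = 29.35 kHz, folds to fs − 42.5 kHz = 16.2 kHz.
Distinct values: {7.3 kHz, 16.2 kHz, 17.4 kHz} → 3.

3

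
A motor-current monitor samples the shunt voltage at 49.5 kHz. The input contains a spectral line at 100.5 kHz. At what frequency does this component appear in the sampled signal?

100.5 kHz mod fs = 1.5 kHz.
1.5 kHz ≤ fs/2 = 24.75 kHz, appears at 1.5 kHz.

1.5 kHz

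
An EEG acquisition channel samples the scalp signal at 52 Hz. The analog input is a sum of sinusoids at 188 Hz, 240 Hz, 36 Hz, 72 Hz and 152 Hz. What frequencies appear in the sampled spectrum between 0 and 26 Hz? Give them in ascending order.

fs/2 = 26 Hz.
188 Hz mod fs = 32 Hz.
32 Hz > fs/2 = 26 Hz, folds to fs − 32 Hz = 20 Hz.
240 Hz mod fs = 32 Hz.
32 Hz > fs/2 = 26 Hz, folds to fs − 32 Hz = 20 Hz.
36 Hz > fs/2 = 26 Hz, folds to fs − 36 Hz = 16 Hz.
72 Hz mod fs = 20 Hz.
20 Hz ≤ fs/2 = 26 Hz, appears at 20 Hz.
152 Hz mod fs = 48 Hz.
48 Hz > fs/2 = 26 Hz, folds to fs − 48 Hz = 4 Hz.
Distinct values: {4 Hz, 16 Hz, 20 Hz}.

4 Hz, 16 Hz, 20 Hz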